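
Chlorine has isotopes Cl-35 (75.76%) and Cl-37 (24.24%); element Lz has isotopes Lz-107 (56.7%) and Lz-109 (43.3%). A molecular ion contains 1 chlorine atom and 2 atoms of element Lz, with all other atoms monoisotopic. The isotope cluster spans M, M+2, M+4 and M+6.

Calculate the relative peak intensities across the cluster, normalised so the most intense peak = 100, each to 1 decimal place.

Chlorine pattern (n=1): 0.7576 : 0.2424
Element Lz pattern (n=2): 0.321489 : 0.491022 : 0.187489
Convolve the two distributions (both contribute in 2-u steps):
  M: 0.7576×0.321489 = 0.243560
  M+2: 0.7576×0.491022 + 0.2424×0.321489 = 0.449927
  M+4: 0.7576×0.187489 + 0.2424×0.491022 = 0.261065
  M+6: 0.2424×0.187489 = 0.045447
Scale to base peak (0.449927) = 100: 54.1 : 100.0 : 58.0 : 10.1

54.1 : 100.0 : 58.0 : 10.1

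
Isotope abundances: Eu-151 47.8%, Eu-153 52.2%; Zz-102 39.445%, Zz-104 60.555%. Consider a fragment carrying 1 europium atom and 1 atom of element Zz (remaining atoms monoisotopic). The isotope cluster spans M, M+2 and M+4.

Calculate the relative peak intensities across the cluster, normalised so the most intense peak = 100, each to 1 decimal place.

38.1 : 100.0 : 63.8

Europium pattern (n=1): 0.4780 : 0.5220
Element Zz pattern (n=1): 0.39445 : 0.60555
Convolve the two distributions (both contribute in 2-u steps):
  M: 0.4780×0.39445 = 0.188547
  M+2: 0.4780×0.60555 + 0.5220×0.39445 = 0.495356
  M+4: 0.5220×0.60555 = 0.316097
Scale to base peak (0.495356) = 100: 38.1 : 100.0 : 63.8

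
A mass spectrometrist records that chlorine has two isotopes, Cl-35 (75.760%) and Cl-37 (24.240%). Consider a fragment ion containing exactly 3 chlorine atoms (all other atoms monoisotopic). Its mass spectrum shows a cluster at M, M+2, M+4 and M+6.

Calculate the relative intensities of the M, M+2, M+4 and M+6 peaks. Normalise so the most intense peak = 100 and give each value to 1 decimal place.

100.0 : 96.0 : 30.7 : 3.3

Each Cl atom is independently Cl-35 (p = 0.75760) or Cl-37 (q = 0.24240); the cluster is the binomial expansion (p + q)^3.
P(M) = 0.75760^3 = 0.434830
P(M+2) = 3 × 0.75760^2 × 0.24240^1 = 0.417382
P(M+4) = 3 × 0.75760^1 × 0.24240^2 = 0.133545
P(M+6) = 0.24240^3 = 0.014243
The M peak is largest (0.434830); scaling to 100 gives 100.0 : 96.0 : 30.7 : 3.3.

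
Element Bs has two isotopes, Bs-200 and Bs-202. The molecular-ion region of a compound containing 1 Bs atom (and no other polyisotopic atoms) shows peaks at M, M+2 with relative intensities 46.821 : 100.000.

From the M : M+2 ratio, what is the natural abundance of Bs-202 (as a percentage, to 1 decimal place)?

If p is the fraction of Bs that is Bs-200, then I(M+2)/I(M) = [C(1,1)·p^0·(1−p)] / p^1 = 1·(1−p)/p = 100.000/46.821 = 2.1358
(1−p)/p = 2.1358/1 = 2.1358  ⇒  p = 1/(1 + 2.1358) = 0.3189
Bs-200: 31.9%, Bs-202: 68.1%.

68.1%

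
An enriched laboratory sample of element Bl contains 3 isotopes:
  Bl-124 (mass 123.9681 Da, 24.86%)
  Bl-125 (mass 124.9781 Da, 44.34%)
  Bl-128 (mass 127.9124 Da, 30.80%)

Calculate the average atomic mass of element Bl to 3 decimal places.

125.631 Da

Weight each isotope mass by its fractional abundance: 0.2486 × 123.9681 + 0.4434 × 124.9781 + 0.3080 × 127.9124
= 30.81847 + 55.41529 + 39.39702 = 125.63078 Da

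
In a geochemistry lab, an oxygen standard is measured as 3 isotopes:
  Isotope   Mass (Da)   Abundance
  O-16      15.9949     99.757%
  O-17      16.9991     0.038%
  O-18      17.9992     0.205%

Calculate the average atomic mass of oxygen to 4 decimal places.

Average mass = Σ (abundance × isotope mass) = 0.99757 × 15.9949 + 0.00038 × 16.9991 + 0.00205 × 17.9992
= 15.95603 + 0.00646 + 0.03690 = 15.99939 Da

15.9994 Da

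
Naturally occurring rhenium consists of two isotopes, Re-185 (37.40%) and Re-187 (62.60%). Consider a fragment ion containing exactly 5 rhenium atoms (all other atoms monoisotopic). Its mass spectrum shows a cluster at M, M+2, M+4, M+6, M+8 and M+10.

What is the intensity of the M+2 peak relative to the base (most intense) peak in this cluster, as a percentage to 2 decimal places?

Term probabilities: M 0.0073, M+2 0.0612, M+4 0.2050, M+6 0.3431, M+8 0.2872, M+10 0.0961. Base peak = M+6.
P(M+6) = C(5,3) × 0.3740^2 × 0.6260^3 = 10 × 0.139876 × 0.24531438 = 0.343136 (base)
P(M+2) = C(5,1) × 0.3740^4 × 0.6260^1 = 5 × 0.0195653 × 0.6260 = 0.061239
Relative intensity = 0.061239 / 0.343136 × 100 = 17.85

17.85%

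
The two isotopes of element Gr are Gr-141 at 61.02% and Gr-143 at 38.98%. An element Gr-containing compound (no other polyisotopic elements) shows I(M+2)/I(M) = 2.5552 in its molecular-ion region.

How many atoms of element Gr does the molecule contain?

With n Gr atoms, P(M+2)/P(M) = C(n,1)·p^(n−1)q / p^n = n·q/p = n · 0.3898/0.6102.
n = 2.5552 × 0.6102/0.3898 = 4.00 ≈ 4

4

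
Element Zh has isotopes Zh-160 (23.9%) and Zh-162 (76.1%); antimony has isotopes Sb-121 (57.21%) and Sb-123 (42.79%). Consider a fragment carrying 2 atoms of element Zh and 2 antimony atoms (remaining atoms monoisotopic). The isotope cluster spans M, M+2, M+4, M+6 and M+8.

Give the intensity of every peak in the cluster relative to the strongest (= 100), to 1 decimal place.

4.9 : 38.9 : 100.0 : 92.6 : 28.0

Element Zh pattern (n=2): 0.057121 : 0.363758 : 0.579121
Antimony pattern (n=2): 0.32729841 : 0.48960318 : 0.18309841
Convolve the two distributions (both contribute in 2-u steps):
  M: 0.057121×0.32729841 = 0.018696
  M+2: 0.057121×0.48960318 + 0.363758×0.32729841 = 0.147024
  M+4: 0.057121×0.18309841 + 0.363758×0.48960318 + 0.579121×0.32729841 = 0.378101
  M+6: 0.363758×0.18309841 + 0.579121×0.48960318 = 0.350143
  M+8: 0.579121×0.18309841 = 0.106036
Scale to base peak (0.378101) = 100: 4.9 : 38.9 : 100.0 : 92.6 : 28.0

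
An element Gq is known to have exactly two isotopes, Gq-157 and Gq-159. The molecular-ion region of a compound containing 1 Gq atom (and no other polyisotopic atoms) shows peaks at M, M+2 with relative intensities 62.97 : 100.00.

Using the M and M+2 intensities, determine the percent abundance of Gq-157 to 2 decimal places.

If p is the fraction of Gq that is Gq-157, then I(M+2)/I(M) = [C(1,1)·p^0·(1−p)] / p^1 = 1·(1−p)/p = 100.00/62.97 = 1.5881
(1−p)/p = 1.5881/1 = 1.5881  ⇒  p = 1/(1 + 1.5881) = 0.3864
Gq-157: 38.64%, Gq-159: 61.36%.

38.64%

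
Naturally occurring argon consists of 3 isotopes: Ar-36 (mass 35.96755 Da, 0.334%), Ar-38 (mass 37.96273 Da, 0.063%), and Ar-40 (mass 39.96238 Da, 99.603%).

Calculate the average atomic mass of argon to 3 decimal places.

Average mass = Σ (abundance × isotope mass) = 0.00334 × 35.96755 + 0.00063 × 37.96273 + 0.99603 × 39.96238
= 0.120132 + 0.023917 + 39.803729 = 39.947778 Da

39.948 Da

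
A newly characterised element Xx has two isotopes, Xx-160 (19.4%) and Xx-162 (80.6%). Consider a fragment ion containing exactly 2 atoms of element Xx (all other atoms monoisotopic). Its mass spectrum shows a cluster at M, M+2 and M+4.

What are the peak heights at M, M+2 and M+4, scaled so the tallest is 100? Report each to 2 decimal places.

The 2 Xx atoms are independent, so intensities follow the terms of (0.194 + 0.806)^2.
P(M) = 0.194^2 = 0.037636
P(M+2) = 2 × 0.194^1 × 0.806^1 = 0.312728
P(M+4) = 0.806^2 = 0.649636
The M+4 peak is largest (0.649636); scaling to 100 gives 5.79 : 48.14 : 100.00.

5.79 : 48.14 : 100.00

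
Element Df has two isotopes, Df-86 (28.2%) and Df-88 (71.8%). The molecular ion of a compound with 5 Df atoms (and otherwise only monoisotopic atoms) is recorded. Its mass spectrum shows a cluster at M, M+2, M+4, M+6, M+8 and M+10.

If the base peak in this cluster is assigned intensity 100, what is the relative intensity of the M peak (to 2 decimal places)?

Binomial terms of (0.282 + 0.718)^5: M 0.0018, M+2 0.0227, M+4 0.1156, M+6 0.2944, M+8 0.3747, M+10 0.1908 → M+8 is the base peak.
P(M+8) = C(5,4) × 0.282^1 × 0.718^4 = 5 × 0.2820 × 0.26576499 = 0.374729 (base)
P(M) = C(5,0) × 0.282^5 × 0.718^0 = 1 × 0.00178339 × 1.0000 = 0.001783
Relative intensity = 0.001783 / 0.374729 × 100 = 0.48

0.48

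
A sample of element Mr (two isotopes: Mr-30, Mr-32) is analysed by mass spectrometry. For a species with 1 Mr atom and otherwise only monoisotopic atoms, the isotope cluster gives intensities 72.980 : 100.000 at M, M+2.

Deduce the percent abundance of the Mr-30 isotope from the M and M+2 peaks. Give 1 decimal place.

Let p = fractional abundance of Mr-30. I(M+2)/I(M) = [C(1,1)·p^0·(1−p)] / p^1 = 1·(1−p)/p = 100.000/72.980 = 1.3702
(1−p)/p = 1.3702/1 = 1.3702  ⇒  p = 1/(1 + 1.3702) = 0.4219
Mr-30: 42.2%, Mr-32: 57.8%.

42.2%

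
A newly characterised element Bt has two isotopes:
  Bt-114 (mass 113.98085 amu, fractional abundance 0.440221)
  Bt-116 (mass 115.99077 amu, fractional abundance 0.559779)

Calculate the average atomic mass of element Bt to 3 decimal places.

The abundance-weighted mean is 0.440221 × 113.98085 + 0.559779 × 115.99077
= 50.176764 + 64.929197 = 115.105961 amu

115.106 amu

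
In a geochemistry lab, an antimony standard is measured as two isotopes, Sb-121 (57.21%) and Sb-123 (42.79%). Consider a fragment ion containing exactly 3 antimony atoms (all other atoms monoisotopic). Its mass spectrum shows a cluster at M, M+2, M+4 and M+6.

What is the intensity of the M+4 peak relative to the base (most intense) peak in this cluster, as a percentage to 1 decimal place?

Binomial terms of (0.5721 + 0.4279)^3: M 0.1872, M+2 0.4202, M+4 0.3143, M+6 0.0783 → M+2 is the base peak.
P(M+2) = C(3,1) × 0.5721^2 × 0.4279^1 = 3 × 0.32729841 × 0.4279 = 0.420153 (base)
P(M+4) = C(3,2) × 0.5721^1 × 0.4279^2 = 3 × 0.5721 × 0.18309841 = 0.314252
Relative intensity = 0.314252 / 0.420153 × 100 = 74.8

74.8%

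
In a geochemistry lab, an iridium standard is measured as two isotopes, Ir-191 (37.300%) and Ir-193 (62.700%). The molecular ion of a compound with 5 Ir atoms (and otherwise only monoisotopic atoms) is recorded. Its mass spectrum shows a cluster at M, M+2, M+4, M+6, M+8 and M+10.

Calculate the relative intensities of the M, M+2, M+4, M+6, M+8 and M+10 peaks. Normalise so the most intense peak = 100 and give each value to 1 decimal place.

2.1 : 17.7 : 59.5 : 100.0 : 84.0 : 28.3

The 5 Ir atoms are independent, so intensities follow the terms of (0.37300 + 0.62700)^5.
P(M) = 0.37300^5 = 0.007220
P(M+2) = 5 × 0.37300^4 × 0.62700^1 = 0.060684
P(M+4) = 10 × 0.37300^3 × 0.62700^2 = 0.204015
P(M+6) = 10 × 0.37300^2 × 0.62700^3 = 0.342942
P(M+8) = 5 × 0.37300^1 × 0.62700^4 = 0.288237
P(M+10) = 0.62700^5 = 0.096903
The M+6 peak is largest (0.342942); scaling to 100 gives 2.1 : 17.7 : 59.5 : 100.0 : 84.0 : 28.3.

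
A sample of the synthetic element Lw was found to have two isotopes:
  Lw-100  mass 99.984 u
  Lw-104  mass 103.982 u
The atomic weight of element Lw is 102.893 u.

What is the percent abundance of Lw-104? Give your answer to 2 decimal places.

Let x be the fractional abundance of Lw-100; then Lw-104 has abundance 1 − x.
99.984·x + 103.982·(1 − x) = 102.893
(99.984 − 103.982)·x = 102.893 − 103.982
x = -1.089 / -3.998 = 0.27239 → 27.24% Lw-100, 72.76% Lw-104.

72.76%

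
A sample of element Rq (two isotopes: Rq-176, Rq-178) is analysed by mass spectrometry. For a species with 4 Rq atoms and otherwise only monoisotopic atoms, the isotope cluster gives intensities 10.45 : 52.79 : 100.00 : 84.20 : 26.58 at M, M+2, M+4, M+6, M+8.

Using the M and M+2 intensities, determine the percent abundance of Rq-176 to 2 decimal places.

44.19%

Write p for the Rq-176 fraction. I(M+2)/I(M) = [C(4,1)·p^3·(1−p)] / p^4 = 4·(1−p)/p = 52.79/10.45 = 5.0517
(1−p)/p = 5.0517/4 = 1.2629  ⇒  p = 1/(1 + 1.2629) = 0.4419
Rq-176: 44.19%, Rq-178: 55.81%.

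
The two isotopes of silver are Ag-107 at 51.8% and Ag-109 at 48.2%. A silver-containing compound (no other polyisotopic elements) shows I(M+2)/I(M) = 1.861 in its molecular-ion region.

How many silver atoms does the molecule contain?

2

With n Ag atoms, P(M+2)/P(M) = C(n,1)·p^(n−1)q / p^n = n·q/p = n · 0.482/0.518.
n = 1.861 × 0.518/0.482 = 2.00 ≈ 2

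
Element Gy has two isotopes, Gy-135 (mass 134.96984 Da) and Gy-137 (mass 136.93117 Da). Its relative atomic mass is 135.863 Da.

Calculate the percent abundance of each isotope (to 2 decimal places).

Gy-135: 54.46%, Gy-137: 45.54%

Let x be the fractional abundance of Gy-135; then Gy-137 has abundance 1 − x.
134.96984·x + 136.93117·(1 − x) = 135.863
(134.96984 − 136.93117)·x = 135.863 − 136.93117
x = -1.06817 / -1.96133 = 0.54462 → 54.46% Gy-135, 45.54% Gy-137.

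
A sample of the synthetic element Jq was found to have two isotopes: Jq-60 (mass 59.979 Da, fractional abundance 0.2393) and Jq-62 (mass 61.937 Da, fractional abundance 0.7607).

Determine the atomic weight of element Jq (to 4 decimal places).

61.4685 Da

Weight each isotope mass by its fractional abundance: 0.2393 × 59.979 + 0.7607 × 61.937
= 14.35297 + 47.11548 = 61.46845 Da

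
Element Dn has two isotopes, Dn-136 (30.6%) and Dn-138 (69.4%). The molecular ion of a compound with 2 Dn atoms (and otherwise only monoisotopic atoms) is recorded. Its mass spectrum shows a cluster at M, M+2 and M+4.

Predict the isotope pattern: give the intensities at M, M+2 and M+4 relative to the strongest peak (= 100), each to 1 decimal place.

The 2 Dn atoms are independent, so intensities follow the terms of (0.306 + 0.694)^2.
P(M) = 0.306^2 = 0.093636
P(M+2) = 2 × 0.306^1 × 0.694^1 = 0.424728
P(M+4) = 0.694^2 = 0.481636
The M+4 peak is largest (0.481636); scaling to 100 gives 19.4 : 88.2 : 100.0.

19.4 : 88.2 : 100.0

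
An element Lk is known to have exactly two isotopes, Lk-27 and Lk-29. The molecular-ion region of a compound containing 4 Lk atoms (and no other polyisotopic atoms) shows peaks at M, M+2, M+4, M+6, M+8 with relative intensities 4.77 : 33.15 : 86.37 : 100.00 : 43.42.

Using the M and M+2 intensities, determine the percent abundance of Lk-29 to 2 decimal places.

63.47%

If p is the fraction of Lk that is Lk-27, then I(M+2)/I(M) = [C(4,1)·p^3·(1−p)] / p^4 = 4·(1−p)/p = 33.15/4.77 = 6.9497
(1−p)/p = 6.9497/4 = 1.7374  ⇒  p = 1/(1 + 1.7374) = 0.3653
Lk-27: 36.53%, Lk-29: 63.47%.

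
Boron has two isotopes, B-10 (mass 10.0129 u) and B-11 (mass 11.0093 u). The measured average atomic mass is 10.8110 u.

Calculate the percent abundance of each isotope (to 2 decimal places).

B-10: 19.90%, B-11: 80.10%

Let x be the fractional abundance of B-10; then B-11 has abundance 1 − x.
10.0129·x + 11.0093·(1 − x) = 10.8110
(10.0129 − 11.0093)·x = 10.8110 − 11.0093
x = -0.1983 / -0.9964 = 0.19902 → 19.90% B-10, 80.10% B-11.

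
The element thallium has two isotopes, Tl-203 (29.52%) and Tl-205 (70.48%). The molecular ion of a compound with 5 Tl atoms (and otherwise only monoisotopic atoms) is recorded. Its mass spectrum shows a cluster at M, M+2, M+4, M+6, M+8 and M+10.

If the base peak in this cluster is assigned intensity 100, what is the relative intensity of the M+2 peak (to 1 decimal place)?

7.3

Binomial terms of (0.2952 + 0.7048)^5: M 0.0022, M+2 0.0268, M+4 0.1278, M+6 0.3051, M+8 0.3642, M+10 0.1739 → M+8 is the base peak.
P(M+8) = C(5,4) × 0.2952^1 × 0.7048^4 = 5 × 0.2952 × 0.24675365 = 0.364208 (base)
P(M+2) = C(5,1) × 0.2952^4 × 0.7048^1 = 5 × 0.00759391 × 0.7048 = 0.026761
Relative intensity = 0.026761 / 0.364208 × 100 = 7.3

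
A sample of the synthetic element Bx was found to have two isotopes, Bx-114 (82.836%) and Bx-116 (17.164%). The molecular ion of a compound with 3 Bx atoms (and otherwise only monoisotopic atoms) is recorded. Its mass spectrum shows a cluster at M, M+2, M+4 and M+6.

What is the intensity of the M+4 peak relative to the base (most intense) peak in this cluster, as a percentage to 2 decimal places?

(0.82836 + 0.17164)^3 gives M 0.5684, M+2 0.3533, M+4 0.0732, M+6 0.0051; the largest is M.
P(M) = C(3,0) × 0.82836^3 × 0.17164^0 = 1 × 0.5684043 × 1.0000 = 0.568404 (base)
P(M+4) = C(3,2) × 0.82836^1 × 0.17164^2 = 3 × 0.82836 × 0.02946029 = 0.073211
Relative intensity = 0.073211 / 0.568404 × 100 = 12.88

12.88%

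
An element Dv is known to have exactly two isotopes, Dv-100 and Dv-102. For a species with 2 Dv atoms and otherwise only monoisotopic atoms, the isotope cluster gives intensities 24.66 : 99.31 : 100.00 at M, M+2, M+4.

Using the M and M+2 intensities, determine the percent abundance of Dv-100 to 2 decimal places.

33.18%

If p is the fraction of Dv that is Dv-100, then I(M+2)/I(M) = [C(2,1)·p^1·(1−p)] / p^2 = 2·(1−p)/p = 99.31/24.66 = 4.0272
(1−p)/p = 4.0272/2 = 2.0136  ⇒  p = 1/(1 + 2.0136) = 0.3318
Dv-100: 33.18%, Dv-102: 66.82%.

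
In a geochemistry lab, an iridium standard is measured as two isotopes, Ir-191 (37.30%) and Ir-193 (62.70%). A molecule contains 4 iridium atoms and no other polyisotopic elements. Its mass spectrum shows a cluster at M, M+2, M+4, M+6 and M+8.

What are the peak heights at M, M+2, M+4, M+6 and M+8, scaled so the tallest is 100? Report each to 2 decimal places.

5.26 : 35.39 : 89.23 : 100.00 : 42.02

Expanding (0.3730 + 0.6270)^4:
P(M) = 0.3730^4 = 0.019357
P(M+2) = 4 × 0.3730^3 × 0.6270^1 = 0.130153
P(M+4) = 6 × 0.3730^2 × 0.6270^2 = 0.328174
P(M+6) = 4 × 0.3730^1 × 0.6270^3 = 0.367766
P(M+8) = 0.6270^4 = 0.154550
The M+6 peak is largest (0.367766); scaling to 100 gives 5.26 : 35.39 : 89.23 : 100.00 : 42.02.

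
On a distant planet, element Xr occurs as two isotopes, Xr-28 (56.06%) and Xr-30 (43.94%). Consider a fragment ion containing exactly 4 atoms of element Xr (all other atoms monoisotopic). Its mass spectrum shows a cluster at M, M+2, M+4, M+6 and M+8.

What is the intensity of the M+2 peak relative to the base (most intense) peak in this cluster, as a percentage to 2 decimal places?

85.06%

(0.5606 + 0.4394)^4 gives M 0.0988, M+2 0.3097, M+4 0.3641, M+6 0.1902, M+8 0.0373; the largest is M+4.
P(M+4) = C(4,2) × 0.5606^2 × 0.4394^2 = 6 × 0.31427236 × 0.19307236 = 0.364064 (base)
P(M+2) = C(4,1) × 0.5606^3 × 0.4394^1 = 4 × 0.17618109 × 0.4394 = 0.309656
Relative intensity = 0.309656 / 0.364064 × 100 = 85.06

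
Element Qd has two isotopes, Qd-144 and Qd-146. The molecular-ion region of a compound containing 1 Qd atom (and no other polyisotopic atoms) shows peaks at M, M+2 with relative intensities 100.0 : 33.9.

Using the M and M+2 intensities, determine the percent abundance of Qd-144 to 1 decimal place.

74.7%

Write p for the Qd-144 fraction. I(M+2)/I(M) = [C(1,1)·p^0·(1−p)] / p^1 = 1·(1−p)/p = 33.9/100.0 = 0.3390
(1−p)/p = 0.3390/1 = 0.3390  ⇒  p = 1/(1 + 0.3390) = 0.7468
Qd-144: 74.7%, Qd-146: 25.3%.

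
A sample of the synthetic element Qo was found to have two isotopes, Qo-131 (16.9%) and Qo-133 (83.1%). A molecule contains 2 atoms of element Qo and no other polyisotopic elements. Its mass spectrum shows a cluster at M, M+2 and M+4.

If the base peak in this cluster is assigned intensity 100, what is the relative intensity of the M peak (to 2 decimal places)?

4.14

Term probabilities: M 0.0286, M+2 0.2809, M+4 0.6906. Base peak = M+4.
P(M+4) = C(2,2) × 0.169^0 × 0.831^2 = 1 × 1.0000 × 0.690561 = 0.690561 (base)
P(M) = C(2,0) × 0.169^2 × 0.831^0 = 1 × 0.028561 × 1.0000 = 0.028561
Relative intensity = 0.028561 / 0.690561 × 100 = 4.14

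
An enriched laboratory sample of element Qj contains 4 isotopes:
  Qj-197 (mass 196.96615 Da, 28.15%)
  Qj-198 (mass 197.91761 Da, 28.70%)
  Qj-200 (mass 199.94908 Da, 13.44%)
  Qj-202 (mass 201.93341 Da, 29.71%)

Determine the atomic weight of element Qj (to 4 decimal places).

Average mass = Σ (abundance × isotope mass) = 0.2815 × 196.96615 + 0.2870 × 197.91761 + 0.1344 × 199.94908 + 0.2971 × 201.93341
= 55.445971 + 56.802354 + 26.873156 + 59.994416 = 199.115897 Da

199.1159 Da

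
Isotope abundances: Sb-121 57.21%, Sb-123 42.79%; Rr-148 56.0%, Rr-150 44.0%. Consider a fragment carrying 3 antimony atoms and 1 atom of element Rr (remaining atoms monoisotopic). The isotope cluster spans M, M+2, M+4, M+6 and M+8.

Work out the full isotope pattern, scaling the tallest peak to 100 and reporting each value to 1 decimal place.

Antimony pattern (n=3): 0.18724742 : 0.42015297 : 0.3142518 : 0.07834781
Element Rr pattern (n=1): 0.5600 : 0.4400
Convolve the two distributions (both contribute in 2-u steps):
  M: 0.18724742×0.5600 = 0.104859
  M+2: 0.18724742×0.4400 + 0.42015297×0.5600 = 0.317675
  M+4: 0.42015297×0.4400 + 0.3142518×0.5600 = 0.360848
  M+6: 0.3142518×0.4400 + 0.07834781×0.5600 = 0.182146
  M+8: 0.07834781×0.4400 = 0.034473
Scale to base peak (0.360848) = 100: 29.1 : 88.0 : 100.0 : 50.5 : 9.6

29.1 : 88.0 : 100.0 : 50.5 : 9.6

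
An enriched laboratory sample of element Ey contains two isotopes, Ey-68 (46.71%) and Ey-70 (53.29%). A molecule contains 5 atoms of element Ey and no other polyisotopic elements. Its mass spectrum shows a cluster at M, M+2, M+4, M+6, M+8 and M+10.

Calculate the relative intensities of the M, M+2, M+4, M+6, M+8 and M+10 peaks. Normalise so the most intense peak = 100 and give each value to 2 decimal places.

Expanding (0.4671 + 0.5329)^5:
P(M) = 0.4671^5 = 0.022236
P(M+2) = 5 × 0.4671^4 × 0.5329^1 = 0.126840
P(M+4) = 10 × 0.4671^3 × 0.5329^2 = 0.289415
P(M+6) = 10 × 0.4671^2 × 0.5329^3 = 0.330185
P(M+8) = 5 × 0.4671^1 × 0.5329^4 = 0.188349
P(M+10) = 0.5329^5 = 0.042976
The M+6 peak is largest (0.330185); scaling to 100 gives 6.73 : 38.41 : 87.65 : 100.00 : 57.04 : 13.02.

6.73 : 38.41 : 87.65 : 100.00 : 57.04 : 13.02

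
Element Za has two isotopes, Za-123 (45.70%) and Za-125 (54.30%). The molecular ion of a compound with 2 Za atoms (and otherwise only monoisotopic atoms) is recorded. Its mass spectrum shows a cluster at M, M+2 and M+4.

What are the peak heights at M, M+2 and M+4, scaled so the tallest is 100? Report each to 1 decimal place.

42.1 : 100.0 : 59.4

The 2 Za atoms are independent, so intensities follow the terms of (0.4570 + 0.5430)^2.
P(M) = 0.4570^2 = 0.208849
P(M+2) = 2 × 0.4570^1 × 0.5430^1 = 0.496302
P(M+4) = 0.5430^2 = 0.294849
The M+2 peak is largest (0.496302); scaling to 100 gives 42.1 : 100.0 : 59.4.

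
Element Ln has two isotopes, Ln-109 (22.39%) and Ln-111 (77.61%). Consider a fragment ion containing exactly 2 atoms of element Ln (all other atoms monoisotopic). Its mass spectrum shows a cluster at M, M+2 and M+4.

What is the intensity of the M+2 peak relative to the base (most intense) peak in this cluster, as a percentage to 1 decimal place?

Term probabilities: M 0.0501, M+2 0.3475, M+4 0.6023. Base peak = M+4.
P(M+4) = C(2,2) × 0.2239^0 × 0.7761^2 = 1 × 1.0000 × 0.60233121 = 0.602331 (base)
P(M+2) = C(2,1) × 0.2239^1 × 0.7761^1 = 2 × 0.2239 × 0.7761 = 0.347538
Relative intensity = 0.347538 / 0.602331 × 100 = 57.7

57.7%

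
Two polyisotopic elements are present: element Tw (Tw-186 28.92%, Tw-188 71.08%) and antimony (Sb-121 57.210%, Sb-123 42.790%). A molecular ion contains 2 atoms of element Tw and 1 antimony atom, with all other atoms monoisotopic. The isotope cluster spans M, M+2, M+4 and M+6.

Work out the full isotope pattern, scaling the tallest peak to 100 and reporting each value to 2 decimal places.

Element Tw pattern (n=2): 0.08363664 : 0.41112672 : 0.50523664
Antimony pattern (n=1): 0.5721 : 0.4279
Convolve the two distributions (both contribute in 2-u steps):
  M: 0.08363664×0.5721 = 0.047849
  M+2: 0.08363664×0.4279 + 0.41112672×0.5721 = 0.270994
  M+4: 0.41112672×0.4279 + 0.50523664×0.5721 = 0.464967
  M+6: 0.50523664×0.4279 = 0.216191
Scale to base peak (0.464967) = 100: 10.29 : 58.28 : 100.00 : 46.50

10.29 : 58.28 : 100.00 : 46.50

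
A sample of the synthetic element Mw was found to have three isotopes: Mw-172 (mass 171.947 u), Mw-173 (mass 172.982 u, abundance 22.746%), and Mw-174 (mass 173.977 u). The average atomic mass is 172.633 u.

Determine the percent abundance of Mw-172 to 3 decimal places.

55.058%

Let x and y be the fractions of Mw-172 and Mw-174. Then x + y = 1 − 0.22746 = 0.77254 and 171.947x + 173.977y = 172.633 − 0.22746×172.982 = 133.28651428.
Substituting: 171.947x + 173.977(0.77254 − x) = 133.28651428
(171.947 − 173.977)x = -1.1176773  ⇒  x = 0.55058, y = 0.22196
Mw-172: 55.058%, Mw-174: 22.196%.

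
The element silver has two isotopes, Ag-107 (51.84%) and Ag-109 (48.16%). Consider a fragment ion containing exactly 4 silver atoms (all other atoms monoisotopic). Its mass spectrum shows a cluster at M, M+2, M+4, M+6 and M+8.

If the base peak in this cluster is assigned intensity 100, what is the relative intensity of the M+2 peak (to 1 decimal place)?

71.8

Term probabilities: M 0.0722, M+2 0.2684, M+4 0.3740, M+6 0.2316, M+8 0.0538. Base peak = M+4.
P(M+4) = C(4,2) × 0.5184^2 × 0.4816^2 = 6 × 0.26873856 × 0.23193856 = 0.373985 (base)
P(M+2) = C(4,1) × 0.5184^3 × 0.4816^1 = 4 × 0.13931407 × 0.4816 = 0.268375
Relative intensity = 0.268375 / 0.373985 × 100 = 71.8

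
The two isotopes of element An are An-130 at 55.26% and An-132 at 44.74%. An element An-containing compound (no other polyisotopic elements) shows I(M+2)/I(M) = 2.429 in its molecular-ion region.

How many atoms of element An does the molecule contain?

The M+2/M ratio from n An atoms is n · q/p = n · 0.4474/0.5526.
n = 2.429 × 0.5526/0.4474 = 3.00 ≈ 3

3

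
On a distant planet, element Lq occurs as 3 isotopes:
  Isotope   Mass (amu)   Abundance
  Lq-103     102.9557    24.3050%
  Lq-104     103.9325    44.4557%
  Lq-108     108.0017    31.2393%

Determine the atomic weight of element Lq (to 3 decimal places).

104.966 amu

Ar = Σ fᵢ·mᵢ = 0.243050 × 102.9557 + 0.444557 × 103.9325 + 0.312393 × 108.0017
= 25.02338 + 46.20392 + 33.73898 = 104.96628 amu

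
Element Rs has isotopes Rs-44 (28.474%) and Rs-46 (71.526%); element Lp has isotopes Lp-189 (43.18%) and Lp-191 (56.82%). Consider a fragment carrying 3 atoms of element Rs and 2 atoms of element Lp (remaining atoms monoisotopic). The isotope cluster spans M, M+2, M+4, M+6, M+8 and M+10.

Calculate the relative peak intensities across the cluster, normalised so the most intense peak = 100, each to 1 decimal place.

Element Rs pattern (n=3): 0.02308583 : 0.17397312 : 0.43701628 : 0.36592478
Element Lp pattern (n=2): 0.18645124 : 0.49069752 : 0.32285124
Convolve the two distributions (both contribute in 2-u steps):
  M: 0.02308583×0.18645124 = 0.004304
  M+2: 0.02308583×0.49069752 + 0.17397312×0.18645124 = 0.043766
  M+4: 0.02308583×0.32285124 + 0.17397312×0.49069752 + 0.43701628×0.18645124 = 0.174304
  M+6: 0.17397312×0.32285124 + 0.43701628×0.49069752 + 0.36592478×0.18645124 = 0.338837
  M+8: 0.43701628×0.32285124 + 0.36592478×0.49069752 = 0.320650
  M+10: 0.36592478×0.32285124 = 0.118139
Scale to base peak (0.338837) = 100: 1.3 : 12.9 : 51.4 : 100.0 : 94.6 : 34.9

1.3 : 12.9 : 51.4 : 100.0 : 94.6 : 34.9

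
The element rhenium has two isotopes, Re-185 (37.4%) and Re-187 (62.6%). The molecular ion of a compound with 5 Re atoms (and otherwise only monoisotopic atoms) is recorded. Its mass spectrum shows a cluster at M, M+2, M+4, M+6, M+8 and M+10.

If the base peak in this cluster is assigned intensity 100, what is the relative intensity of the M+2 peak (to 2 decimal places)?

Term probabilities: M 0.0073, M+2 0.0612, M+4 0.2050, M+6 0.3431, M+8 0.2872, M+10 0.0961. Base peak = M+6.
P(M+6) = C(5,3) × 0.374^2 × 0.626^3 = 10 × 0.139876 × 0.24531438 = 0.343136 (base)
P(M+2) = C(5,1) × 0.374^4 × 0.626^1 = 5 × 0.0195653 × 0.6260 = 0.061239
Relative intensity = 0.061239 / 0.343136 × 100 = 17.85

17.85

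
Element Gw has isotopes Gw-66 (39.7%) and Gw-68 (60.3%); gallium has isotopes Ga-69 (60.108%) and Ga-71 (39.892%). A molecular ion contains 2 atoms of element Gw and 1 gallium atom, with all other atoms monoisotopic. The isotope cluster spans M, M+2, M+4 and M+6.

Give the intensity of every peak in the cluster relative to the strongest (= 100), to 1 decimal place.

23.1 : 85.6 : 100.0 : 35.4

Element Gw pattern (n=2): 0.157609 : 0.478782 : 0.363609
Gallium pattern (n=1): 0.60108 : 0.39892
Convolve the two distributions (both contribute in 2-u steps):
  M: 0.157609×0.60108 = 0.094736
  M+2: 0.157609×0.39892 + 0.478782×0.60108 = 0.350660
  M+4: 0.478782×0.39892 + 0.363609×0.60108 = 0.409554
  M+6: 0.363609×0.39892 = 0.145051
Scale to base peak (0.409554) = 100: 23.1 : 85.6 : 100.0 : 35.4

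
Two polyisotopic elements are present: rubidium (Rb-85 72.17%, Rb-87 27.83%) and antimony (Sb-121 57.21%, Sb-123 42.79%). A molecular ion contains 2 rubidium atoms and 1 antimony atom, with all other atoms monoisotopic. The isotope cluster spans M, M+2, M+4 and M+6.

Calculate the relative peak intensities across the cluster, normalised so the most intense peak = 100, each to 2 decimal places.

65.82 : 100.00 : 47.76 : 7.32

Rubidium pattern (n=2): 0.52085089 : 0.40169822 : 0.07745089
Antimony pattern (n=1): 0.5721 : 0.4279
Convolve the two distributions (both contribute in 2-u steps):
  M: 0.52085089×0.5721 = 0.297979
  M+2: 0.52085089×0.4279 + 0.40169822×0.5721 = 0.452684
  M+4: 0.40169822×0.4279 + 0.07745089×0.5721 = 0.216196
  M+6: 0.07745089×0.4279 = 0.033141
Scale to base peak (0.452684) = 100: 65.82 : 100.00 : 47.76 : 7.32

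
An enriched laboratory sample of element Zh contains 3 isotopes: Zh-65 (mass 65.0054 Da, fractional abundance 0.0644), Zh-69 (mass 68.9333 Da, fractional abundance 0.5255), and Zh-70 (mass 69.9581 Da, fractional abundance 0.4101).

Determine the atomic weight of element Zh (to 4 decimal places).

69.1006 Da

Ar = Σ fᵢ·mᵢ = 0.0644 × 65.0054 + 0.5255 × 68.9333 + 0.4101 × 69.9581
= 4.18635 + 36.22445 + 28.68982 = 69.10062 Da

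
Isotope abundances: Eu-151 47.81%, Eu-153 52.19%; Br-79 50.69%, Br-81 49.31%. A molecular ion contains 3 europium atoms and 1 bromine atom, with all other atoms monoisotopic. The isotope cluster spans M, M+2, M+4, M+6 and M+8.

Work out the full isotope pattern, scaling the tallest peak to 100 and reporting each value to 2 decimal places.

14.79 : 62.83 : 100.00 : 70.68 : 18.72

Europium pattern (n=3): 0.10928391 : 0.3578871 : 0.39067407 : 0.14215492
Bromine pattern (n=1): 0.5069 : 0.4931
Convolve the two distributions (both contribute in 2-u steps):
  M: 0.10928391×0.5069 = 0.055396
  M+2: 0.10928391×0.4931 + 0.3578871×0.5069 = 0.235301
  M+4: 0.3578871×0.4931 + 0.39067407×0.5069 = 0.374507
  M+6: 0.39067407×0.4931 + 0.14215492×0.5069 = 0.264700
  M+8: 0.14215492×0.4931 = 0.070097
Scale to base peak (0.374507) = 100: 14.79 : 62.83 : 100.00 : 70.68 : 18.72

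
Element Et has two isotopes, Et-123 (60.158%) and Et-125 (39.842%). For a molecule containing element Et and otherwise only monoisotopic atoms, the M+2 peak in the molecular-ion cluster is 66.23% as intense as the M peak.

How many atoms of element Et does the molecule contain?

1

The M+2/M ratio from n Et atoms is n · q/p = n · 0.39842/0.60158.
n = 0.6623 × 0.60158/0.39842 = 1.00 ≈ 1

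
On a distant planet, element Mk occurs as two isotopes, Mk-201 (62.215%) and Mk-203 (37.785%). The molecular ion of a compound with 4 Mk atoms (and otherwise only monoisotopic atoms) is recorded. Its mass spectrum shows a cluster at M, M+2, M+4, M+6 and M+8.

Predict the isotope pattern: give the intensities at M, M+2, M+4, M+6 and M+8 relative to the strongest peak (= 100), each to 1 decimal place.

The 4 Mk atoms are independent, so intensities follow the terms of (0.62215 + 0.37785)^4.
P(M) = 0.62215^4 = 0.149824
P(M+2) = 4 × 0.62215^3 × 0.37785^1 = 0.363969
P(M+4) = 6 × 0.62215^2 × 0.37785^2 = 0.331574
P(M+6) = 4 × 0.62215^1 × 0.37785^3 = 0.134250
P(M+8) = 0.37785^4 = 0.020383
The M+2 peak is largest (0.363969); scaling to 100 gives 41.2 : 100.0 : 91.1 : 36.9 : 5.6.

41.2 : 100.0 : 91.1 : 36.9 : 5.6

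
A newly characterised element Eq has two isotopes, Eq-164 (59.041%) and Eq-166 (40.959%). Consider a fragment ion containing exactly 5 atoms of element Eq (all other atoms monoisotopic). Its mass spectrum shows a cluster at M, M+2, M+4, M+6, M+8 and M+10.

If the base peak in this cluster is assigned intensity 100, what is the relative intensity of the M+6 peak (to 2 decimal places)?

69.37

Binomial terms of (0.59041 + 0.40959)^5: M 0.0717, M+2 0.2488, M+4 0.3453, M+6 0.2395, M+8 0.0831, M+10 0.0115 → M+4 is the base peak.
P(M+4) = C(5,2) × 0.59041^3 × 0.40959^2 = 10 × 0.20580746 × 0.16776397 = 0.345271 (base)
P(M+6) = C(5,3) × 0.59041^2 × 0.40959^3 = 10 × 0.34858397 × 0.06871444 = 0.239528
Relative intensity = 0.239528 / 0.345271 × 100 = 69.37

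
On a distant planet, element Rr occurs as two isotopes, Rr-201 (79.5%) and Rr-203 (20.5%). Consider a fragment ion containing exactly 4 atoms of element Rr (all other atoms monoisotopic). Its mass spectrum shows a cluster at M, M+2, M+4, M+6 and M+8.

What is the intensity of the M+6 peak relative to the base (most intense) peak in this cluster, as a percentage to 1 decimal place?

Binomial terms of (0.795 + 0.205)^4: M 0.3995, M+2 0.4120, M+4 0.1594, M+6 0.0274, M+8 0.0018 → M+2 is the base peak.
P(M+2) = C(4,1) × 0.795^3 × 0.205^1 = 4 × 0.50245988 × 0.2050 = 0.412017 (base)
P(M+6) = C(4,3) × 0.795^1 × 0.205^3 = 4 × 0.7950 × 0.00861512 = 0.027396
Relative intensity = 0.027396 / 0.412017 × 100 = 6.6

6.6%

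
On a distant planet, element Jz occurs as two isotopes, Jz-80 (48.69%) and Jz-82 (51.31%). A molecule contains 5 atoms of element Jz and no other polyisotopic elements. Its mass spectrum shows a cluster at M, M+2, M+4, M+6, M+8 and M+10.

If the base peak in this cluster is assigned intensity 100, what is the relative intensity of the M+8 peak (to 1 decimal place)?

(0.4869 + 0.5131)^5 gives M 0.0274, M+2 0.1442, M+4 0.3039, M+6 0.3202, M+8 0.1687, M+10 0.0356; the largest is M+6.
P(M+6) = C(5,3) × 0.4869^2 × 0.5131^3 = 10 × 0.23707161 × 0.13508466 = 0.320247 (base)
P(M+8) = C(5,4) × 0.4869^1 × 0.5131^4 = 5 × 0.4869 × 0.06931194 = 0.168740
Relative intensity = 0.168740 / 0.320247 × 100 = 52.7

52.7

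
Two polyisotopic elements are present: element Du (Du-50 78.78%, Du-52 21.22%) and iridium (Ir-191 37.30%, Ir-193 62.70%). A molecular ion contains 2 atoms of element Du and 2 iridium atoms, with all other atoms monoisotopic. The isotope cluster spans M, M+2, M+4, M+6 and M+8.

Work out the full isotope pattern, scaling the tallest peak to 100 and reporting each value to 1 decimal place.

Element Du pattern (n=2): 0.62062884 : 0.33434232 : 0.04502884
Iridium pattern (n=2): 0.139129 : 0.467742 : 0.393129
Convolve the two distributions (both contribute in 2-u steps):
  M: 0.62062884×0.139129 = 0.086347
  M+2: 0.62062884×0.467742 + 0.33434232×0.139129 = 0.336811
  M+4: 0.62062884×0.393129 + 0.33434232×0.467742 + 0.04502884×0.139129 = 0.406638
  M+6: 0.33434232×0.393129 + 0.04502884×0.467742 = 0.152502
  M+8: 0.04502884×0.393129 = 0.017702
Scale to base peak (0.406638) = 100: 21.2 : 82.8 : 100.0 : 37.5 : 4.4

21.2 : 82.8 : 100.0 : 37.5 : 4.4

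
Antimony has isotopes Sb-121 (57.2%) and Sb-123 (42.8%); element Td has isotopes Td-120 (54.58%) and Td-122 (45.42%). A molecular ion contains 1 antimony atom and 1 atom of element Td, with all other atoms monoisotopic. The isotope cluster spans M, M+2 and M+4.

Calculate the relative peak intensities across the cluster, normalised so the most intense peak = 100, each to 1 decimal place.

Antimony pattern (n=1): 0.5720 : 0.4280
Element Td pattern (n=1): 0.5458 : 0.4542
Convolve the two distributions (both contribute in 2-u steps):
  M: 0.5720×0.5458 = 0.312198
  M+2: 0.5720×0.4542 + 0.4280×0.5458 = 0.493405
  M+4: 0.4280×0.4542 = 0.194398
Scale to base peak (0.493405) = 100: 63.3 : 100.0 : 39.4

63.3 : 100.0 : 39.4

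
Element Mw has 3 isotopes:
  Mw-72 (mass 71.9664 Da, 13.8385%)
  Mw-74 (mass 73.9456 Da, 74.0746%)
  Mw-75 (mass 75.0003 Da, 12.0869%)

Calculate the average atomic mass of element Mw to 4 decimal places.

73.7992 Da

Average mass = Σ (abundance × isotope mass) = 0.138385 × 71.9664 + 0.740746 × 73.9456 + 0.120869 × 75.0003
= 9.95907 + 54.77491 + 9.06521 = 73.79919 Da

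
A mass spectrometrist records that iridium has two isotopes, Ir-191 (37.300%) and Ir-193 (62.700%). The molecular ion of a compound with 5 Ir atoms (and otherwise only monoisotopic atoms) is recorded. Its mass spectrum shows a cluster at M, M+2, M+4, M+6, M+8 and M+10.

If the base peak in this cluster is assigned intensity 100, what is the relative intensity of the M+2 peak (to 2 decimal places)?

Binomial terms of (0.37300 + 0.62700)^5: M 0.0072, M+2 0.0607, M+4 0.2040, M+6 0.3429, M+8 0.2882, M+10 0.0969 → M+6 is the base peak.
P(M+6) = C(5,3) × 0.37300^2 × 0.62700^3 = 10 × 0.139129 × 0.24649188 = 0.342942 (base)
P(M+2) = C(5,1) × 0.37300^4 × 0.62700^1 = 5 × 0.01935688 × 0.6270 = 0.060684
Relative intensity = 0.060684 / 0.342942 × 100 = 17.70

17.70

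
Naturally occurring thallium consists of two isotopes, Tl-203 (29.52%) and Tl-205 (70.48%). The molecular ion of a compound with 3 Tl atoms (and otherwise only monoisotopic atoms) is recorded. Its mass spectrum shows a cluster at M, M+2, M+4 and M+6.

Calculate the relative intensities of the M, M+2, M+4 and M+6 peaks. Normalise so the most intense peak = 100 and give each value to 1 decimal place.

The 3 Tl atoms are independent, so intensities follow the terms of (0.2952 + 0.7048)^3.
P(M) = 0.2952^3 = 0.025725
P(M+2) = 3 × 0.2952^2 × 0.7048^1 = 0.184255
P(M+4) = 3 × 0.2952^1 × 0.7048^2 = 0.439916
P(M+6) = 0.7048^3 = 0.350104
The M+4 peak is largest (0.439916); scaling to 100 gives 5.8 : 41.9 : 100.0 : 79.6.

5.8 : 41.9 : 100.0 : 79.6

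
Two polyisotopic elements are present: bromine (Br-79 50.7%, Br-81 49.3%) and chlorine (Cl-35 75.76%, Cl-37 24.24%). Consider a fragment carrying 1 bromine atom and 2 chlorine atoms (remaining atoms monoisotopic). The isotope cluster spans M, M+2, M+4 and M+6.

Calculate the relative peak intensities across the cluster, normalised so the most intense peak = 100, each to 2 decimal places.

62.02 : 100.00 : 44.94 : 6.17

Bromine pattern (n=1): 0.5070 : 0.4930
Chlorine pattern (n=2): 0.57395776 : 0.36728448 : 0.05875776
Convolve the two distributions (both contribute in 2-u steps):
  M: 0.5070×0.57395776 = 0.290997
  M+2: 0.5070×0.36728448 + 0.4930×0.57395776 = 0.469174
  M+4: 0.5070×0.05875776 + 0.4930×0.36728448 = 0.210861
  M+6: 0.4930×0.05875776 = 0.028968
Scale to base peak (0.469174) = 100: 62.02 : 100.00 : 44.94 : 6.17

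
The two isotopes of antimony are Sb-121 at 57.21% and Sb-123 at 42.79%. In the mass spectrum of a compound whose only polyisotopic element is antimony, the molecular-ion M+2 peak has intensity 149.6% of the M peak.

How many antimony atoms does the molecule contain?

2

For n independent Sb atoms, I(M+2)/I(M) = n · (abundance Sb-123) / (abundance Sb-121) = n · 0.4279/0.5721.
n = 1.496 × 0.5721/0.4279 = 2.00 ≈ 2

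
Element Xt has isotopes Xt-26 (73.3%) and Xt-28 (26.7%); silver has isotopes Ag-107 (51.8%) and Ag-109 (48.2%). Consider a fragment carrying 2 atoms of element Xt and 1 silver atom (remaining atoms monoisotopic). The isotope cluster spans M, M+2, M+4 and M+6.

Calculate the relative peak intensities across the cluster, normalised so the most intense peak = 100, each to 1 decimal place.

Element Xt pattern (n=2): 0.537289 : 0.391422 : 0.071289
Silver pattern (n=1): 0.5180 : 0.4820
Convolve the two distributions (both contribute in 2-u steps):
  M: 0.537289×0.5180 = 0.278316
  M+2: 0.537289×0.4820 + 0.391422×0.5180 = 0.461730
  M+4: 0.391422×0.4820 + 0.071289×0.5180 = 0.225593
  M+6: 0.071289×0.4820 = 0.034361
Scale to base peak (0.461730) = 100: 60.3 : 100.0 : 48.9 : 7.4

60.3 : 100.0 : 48.9 : 7.4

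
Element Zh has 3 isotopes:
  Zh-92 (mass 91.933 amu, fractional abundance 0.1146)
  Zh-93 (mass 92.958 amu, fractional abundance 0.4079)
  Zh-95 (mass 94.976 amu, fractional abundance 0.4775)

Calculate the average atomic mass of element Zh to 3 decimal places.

The abundance-weighted mean is 0.1146 × 91.933 + 0.4079 × 92.958 + 0.4775 × 94.976
= 10.5355 + 37.9176 + 45.3510 = 93.8041 amu

93.804 amu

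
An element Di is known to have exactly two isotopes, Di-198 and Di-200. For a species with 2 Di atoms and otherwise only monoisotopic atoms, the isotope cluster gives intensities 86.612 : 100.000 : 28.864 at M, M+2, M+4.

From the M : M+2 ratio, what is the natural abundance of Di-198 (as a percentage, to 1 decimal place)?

Let p = fractional abundance of Di-198. I(M+2)/I(M) = [C(2,1)·p^1·(1−p)] / p^2 = 2·(1−p)/p = 100.000/86.612 = 1.1546
(1−p)/p = 1.1546/2 = 0.5773  ⇒  p = 1/(1 + 0.5773) = 0.6340
Di-198: 63.4%, Di-200: 36.6%.

63.4%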